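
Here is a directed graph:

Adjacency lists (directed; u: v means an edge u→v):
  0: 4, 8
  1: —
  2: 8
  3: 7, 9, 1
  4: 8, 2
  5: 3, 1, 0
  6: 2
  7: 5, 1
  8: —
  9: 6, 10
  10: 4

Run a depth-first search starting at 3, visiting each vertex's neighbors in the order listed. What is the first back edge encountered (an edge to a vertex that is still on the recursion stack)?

5→3

DFS from 3 (visiting each vertex's neighbors in the order listed); mark gray on enter, black on exit:
3 gray
  7 gray
    5 gray
      5→3: 3 is gray → back edge
First back edge: 5 → 3.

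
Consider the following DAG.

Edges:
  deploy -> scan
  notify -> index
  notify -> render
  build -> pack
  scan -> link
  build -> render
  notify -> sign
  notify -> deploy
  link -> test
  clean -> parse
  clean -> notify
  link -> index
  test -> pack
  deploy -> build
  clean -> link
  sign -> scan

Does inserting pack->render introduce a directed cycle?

No

Adding pack→render creates a cycle iff render can already reach pack.
Explore from render: no path reaches pack. The graph stays acyclic.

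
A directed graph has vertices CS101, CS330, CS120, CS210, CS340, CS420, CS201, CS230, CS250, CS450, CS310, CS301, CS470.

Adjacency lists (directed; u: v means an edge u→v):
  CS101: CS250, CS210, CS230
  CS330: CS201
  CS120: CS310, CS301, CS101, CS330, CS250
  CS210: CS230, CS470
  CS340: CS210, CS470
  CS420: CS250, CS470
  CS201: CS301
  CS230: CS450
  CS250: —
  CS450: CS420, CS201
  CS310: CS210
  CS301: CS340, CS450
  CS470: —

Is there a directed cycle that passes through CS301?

CS301 is on a cycle iff CS301 can reach itself via ≥1 edge.
CS301 → CS450 → CS201 → CS301 — yes.

Yes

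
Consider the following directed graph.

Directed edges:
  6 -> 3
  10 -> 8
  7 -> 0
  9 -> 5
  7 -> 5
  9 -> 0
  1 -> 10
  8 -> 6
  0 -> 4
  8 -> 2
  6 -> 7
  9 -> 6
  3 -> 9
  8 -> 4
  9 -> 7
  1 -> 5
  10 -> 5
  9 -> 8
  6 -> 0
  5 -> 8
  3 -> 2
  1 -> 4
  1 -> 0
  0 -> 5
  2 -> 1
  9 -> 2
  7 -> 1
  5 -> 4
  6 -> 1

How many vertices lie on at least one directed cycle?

10

A vertex is on a directed cycle iff it belongs to a strongly connected component of size ≥ 2 (or has a self-loop).
The vertices on cycles are {0, 1, 2, 3, 5, 6, 7, 8, 9, 10} — 10 in total.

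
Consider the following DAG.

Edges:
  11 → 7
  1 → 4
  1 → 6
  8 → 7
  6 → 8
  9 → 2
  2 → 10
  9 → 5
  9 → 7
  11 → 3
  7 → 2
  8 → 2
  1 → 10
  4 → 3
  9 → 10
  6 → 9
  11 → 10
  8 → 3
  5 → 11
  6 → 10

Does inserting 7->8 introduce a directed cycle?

Yes

Adding 7→8 creates a cycle iff 8 can already reach 7.
Path from 8: 8 → 7.
So 8 → … → 7 → 8 is a cycle.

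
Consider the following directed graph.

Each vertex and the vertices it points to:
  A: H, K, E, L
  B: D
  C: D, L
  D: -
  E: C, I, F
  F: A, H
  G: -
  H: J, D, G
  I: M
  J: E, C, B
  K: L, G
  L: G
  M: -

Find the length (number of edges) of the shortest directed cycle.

3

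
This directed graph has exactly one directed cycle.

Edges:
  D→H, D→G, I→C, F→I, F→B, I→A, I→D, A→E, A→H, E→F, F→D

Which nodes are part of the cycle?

DFS with gray/black marking from F:
F gray
  B gray
  B black
  D gray
    H gray
    H black
    G gray
    G black
  D black
  I gray
    I→D: D black — skip
    C gray
    C black
    A gray
      A→H: H black — skip
      E gray
        E→F: F is gray → back edge
Back edge closes the cycle F → I → A → E → F; its vertices are {A, E, F, I}.

A, E, F, I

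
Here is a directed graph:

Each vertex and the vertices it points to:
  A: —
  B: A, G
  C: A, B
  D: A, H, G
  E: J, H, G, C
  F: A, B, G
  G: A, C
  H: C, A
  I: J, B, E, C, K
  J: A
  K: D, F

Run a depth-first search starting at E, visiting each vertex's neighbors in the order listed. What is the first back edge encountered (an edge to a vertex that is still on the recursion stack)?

G→C

DFS from E (visiting each vertex's neighbors in the order listed); mark gray on enter, black on exit:
E gray
  J gray
    A gray
    A black
  J black
  H gray
    C gray
      C→A: A black — skip
      B gray
        B→A: A black — skip
        G gray
          G→A: A black — skip
          G→C: C is gray → back edge
First back edge: G → C.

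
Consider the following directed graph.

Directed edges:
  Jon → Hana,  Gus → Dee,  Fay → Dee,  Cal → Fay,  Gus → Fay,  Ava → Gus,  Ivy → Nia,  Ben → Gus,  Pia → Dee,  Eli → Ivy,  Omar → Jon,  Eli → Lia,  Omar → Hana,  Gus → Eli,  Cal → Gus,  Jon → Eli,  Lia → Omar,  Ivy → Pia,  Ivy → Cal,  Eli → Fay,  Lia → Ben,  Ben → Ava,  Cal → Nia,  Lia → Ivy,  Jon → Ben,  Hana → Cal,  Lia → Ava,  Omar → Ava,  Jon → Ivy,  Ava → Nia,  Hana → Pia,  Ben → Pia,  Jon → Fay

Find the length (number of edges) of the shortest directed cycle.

4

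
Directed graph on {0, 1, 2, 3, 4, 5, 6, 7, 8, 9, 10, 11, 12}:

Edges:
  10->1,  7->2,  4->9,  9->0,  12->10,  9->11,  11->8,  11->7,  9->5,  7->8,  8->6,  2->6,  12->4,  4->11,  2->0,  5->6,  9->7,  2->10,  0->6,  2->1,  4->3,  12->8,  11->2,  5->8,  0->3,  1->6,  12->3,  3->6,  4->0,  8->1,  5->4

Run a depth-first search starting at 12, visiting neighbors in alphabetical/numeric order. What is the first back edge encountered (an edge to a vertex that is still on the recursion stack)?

5→4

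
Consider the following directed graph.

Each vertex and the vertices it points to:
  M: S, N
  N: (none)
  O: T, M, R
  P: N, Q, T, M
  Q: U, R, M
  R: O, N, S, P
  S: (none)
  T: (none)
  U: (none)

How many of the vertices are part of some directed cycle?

A vertex is on a directed cycle iff it belongs to a strongly connected component of size ≥ 2 (or has a self-loop).
The vertices on cycles are {O, P, Q, R} — 4 in total.

4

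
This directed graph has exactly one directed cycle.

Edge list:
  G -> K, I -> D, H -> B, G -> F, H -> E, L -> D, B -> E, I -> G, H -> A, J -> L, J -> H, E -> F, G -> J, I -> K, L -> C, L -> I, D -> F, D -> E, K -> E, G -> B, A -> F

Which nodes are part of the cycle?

G, I, J, L

DFS with gray/black marking from J:
J gray
  H gray
    A gray
      F gray
      F black
    A black
    B gray
      E gray
        E→F: F black — skip
      E black
    B black
    H→E: E black — skip
  H black
  L gray
    D gray
      D→E: E black — skip
      D→F: F black — skip
    D black
    I gray
      G gray
        G→B: B black — skip
        K gray
          K→E: E black — skip
        K black
        G→J: J is gray → back edge
Back edge closes the cycle J → L → I → G → J; its vertices are {G, I, J, L}.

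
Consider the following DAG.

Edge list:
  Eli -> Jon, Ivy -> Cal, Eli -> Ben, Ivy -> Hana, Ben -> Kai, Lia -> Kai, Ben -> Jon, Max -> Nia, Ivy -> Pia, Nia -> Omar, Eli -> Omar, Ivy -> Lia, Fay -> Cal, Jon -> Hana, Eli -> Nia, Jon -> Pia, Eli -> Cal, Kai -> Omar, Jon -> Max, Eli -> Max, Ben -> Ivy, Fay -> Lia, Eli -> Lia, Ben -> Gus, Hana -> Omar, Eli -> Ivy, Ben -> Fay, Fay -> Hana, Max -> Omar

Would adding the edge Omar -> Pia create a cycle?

Adding Omar→Pia creates a cycle iff Pia can already reach Omar.
Explore from Pia: no path reaches Omar. The graph stays acyclic.

No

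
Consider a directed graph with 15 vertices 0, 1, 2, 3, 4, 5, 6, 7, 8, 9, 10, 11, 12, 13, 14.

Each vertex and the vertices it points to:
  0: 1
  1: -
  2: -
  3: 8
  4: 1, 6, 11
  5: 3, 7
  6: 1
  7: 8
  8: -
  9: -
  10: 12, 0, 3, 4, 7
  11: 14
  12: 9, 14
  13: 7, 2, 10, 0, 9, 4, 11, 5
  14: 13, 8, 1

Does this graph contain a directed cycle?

Yes

DFS with white/gray/black marking, starting from 9:
9 gray
9 black
0 gray
  1 gray
  1 black
0 black
2 gray
2 black
3 gray
  8 gray
  8 black
3 black
4 gray
  4→1: 1 black — skip
  6 gray
    6→1: 1 black — skip
  6 black
  11 gray
    14 gray
      13 gray
        7 gray
          7→8: 8 black — skip
        7 black
        13→2: 2 black — skip
        10 gray
          12 gray
            12→9: 9 black — skip
            12→14: 14 is gray → back edge
Back edge found, so a cycle exists: 14 → 13 → 10 → 12 → 14.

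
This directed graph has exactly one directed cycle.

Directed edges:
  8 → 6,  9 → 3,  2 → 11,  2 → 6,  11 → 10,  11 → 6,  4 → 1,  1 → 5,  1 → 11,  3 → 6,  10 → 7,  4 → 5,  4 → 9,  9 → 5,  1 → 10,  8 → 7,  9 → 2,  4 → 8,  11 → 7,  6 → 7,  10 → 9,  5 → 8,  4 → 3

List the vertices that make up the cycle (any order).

2, 9, 10, 11

DFS with gray/black marking from 9:
9 gray
  5 gray
    8 gray
      6 gray
        7 gray
        7 black
      6 black
      8→7: 7 black — skip
    8 black
  5 black
  2 gray
    2→6: 6 black — skip
    11 gray
      11→7: 7 black — skip
      11→6: 6 black — skip
      10 gray
        10→7: 7 black — skip
        10→9: 9 is gray → back edge
Back edge closes the cycle 9 → 2 → 11 → 10 → 9; its vertices are {2, 9, 10, 11}.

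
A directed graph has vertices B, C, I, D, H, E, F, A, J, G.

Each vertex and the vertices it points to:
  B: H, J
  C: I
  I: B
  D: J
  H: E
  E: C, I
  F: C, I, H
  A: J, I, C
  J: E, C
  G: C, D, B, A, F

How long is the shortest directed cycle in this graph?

For each vertex v, BFS finds the shortest path from v back to v.
The shortest such closed walk is B → J → C → I → B, length 4.

4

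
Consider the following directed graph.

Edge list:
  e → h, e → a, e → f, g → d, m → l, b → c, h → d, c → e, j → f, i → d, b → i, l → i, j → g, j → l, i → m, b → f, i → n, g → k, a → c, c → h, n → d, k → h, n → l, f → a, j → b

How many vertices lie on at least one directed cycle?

8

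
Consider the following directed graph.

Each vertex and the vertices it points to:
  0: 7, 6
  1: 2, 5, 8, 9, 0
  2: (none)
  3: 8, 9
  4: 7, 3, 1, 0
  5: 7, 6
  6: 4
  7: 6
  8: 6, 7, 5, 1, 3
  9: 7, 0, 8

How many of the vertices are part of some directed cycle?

A vertex is on a directed cycle iff it belongs to a strongly connected component of size ≥ 2 (or has a self-loop).
The vertices on cycles are {0, 1, 3, 4, 5, 6, 7, 8, 9} — 9 in total.

9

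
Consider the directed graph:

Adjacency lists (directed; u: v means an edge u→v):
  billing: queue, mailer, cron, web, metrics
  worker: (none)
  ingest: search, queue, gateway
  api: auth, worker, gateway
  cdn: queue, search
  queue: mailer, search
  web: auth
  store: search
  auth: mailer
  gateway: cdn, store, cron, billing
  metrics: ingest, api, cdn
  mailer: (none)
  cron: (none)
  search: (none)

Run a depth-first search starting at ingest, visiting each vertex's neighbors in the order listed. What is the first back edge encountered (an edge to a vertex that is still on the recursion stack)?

metrics→ingest

DFS from ingest (visiting each vertex's neighbors in the order listed); mark gray on enter, black on exit:
ingest gray
  search gray
  search black
  queue gray
    mailer gray
    mailer black
    queue→search: search black — skip
  queue black
  gateway gray
    cdn gray
      cdn→queue: queue black — skip
      cdn→search: search black — skip
    cdn black
    store gray
      store→search: search black — skip
    store black
    cron gray
    cron black
    billing gray
      billing→queue: queue black — skip
      billing→mailer: mailer black — skip
      billing→cron: cron black — skip
      web gray
        auth gray
          auth→mailer: mailer black — skip
        auth black
      web black
      metrics gray
        metrics→ingest: ingest is gray → back edge
First back edge: metrics → ingest.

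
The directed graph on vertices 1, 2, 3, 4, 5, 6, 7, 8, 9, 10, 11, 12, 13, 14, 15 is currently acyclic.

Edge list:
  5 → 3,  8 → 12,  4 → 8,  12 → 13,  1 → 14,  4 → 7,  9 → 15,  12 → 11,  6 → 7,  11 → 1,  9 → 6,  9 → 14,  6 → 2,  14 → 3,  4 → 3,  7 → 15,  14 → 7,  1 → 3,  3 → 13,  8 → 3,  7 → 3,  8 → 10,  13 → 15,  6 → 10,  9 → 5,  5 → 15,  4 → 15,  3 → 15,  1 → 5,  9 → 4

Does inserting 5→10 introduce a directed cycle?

No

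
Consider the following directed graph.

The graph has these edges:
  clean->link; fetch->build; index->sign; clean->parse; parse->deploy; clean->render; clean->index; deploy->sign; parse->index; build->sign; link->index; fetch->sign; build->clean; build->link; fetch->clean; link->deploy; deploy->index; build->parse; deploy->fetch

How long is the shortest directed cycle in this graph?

For each vertex v, BFS finds the shortest path from v back to v.
The shortest such closed walk is fetch → clean → link → deploy → fetch, length 4.

4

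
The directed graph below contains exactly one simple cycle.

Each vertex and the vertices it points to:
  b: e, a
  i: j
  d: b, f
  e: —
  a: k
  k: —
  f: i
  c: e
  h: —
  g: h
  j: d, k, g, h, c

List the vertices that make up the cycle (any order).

d, f, i, j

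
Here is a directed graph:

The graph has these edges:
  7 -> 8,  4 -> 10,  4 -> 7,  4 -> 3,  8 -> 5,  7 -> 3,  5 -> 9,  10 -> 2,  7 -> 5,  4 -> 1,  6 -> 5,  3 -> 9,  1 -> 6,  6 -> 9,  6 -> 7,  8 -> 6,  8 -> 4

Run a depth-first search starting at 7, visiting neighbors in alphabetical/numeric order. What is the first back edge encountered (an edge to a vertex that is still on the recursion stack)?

DFS from 7 (visiting neighbors in alphabetical/numeric order); mark gray on enter, black on exit:
7 gray
  3 gray
    9 gray
    9 black
  3 black
  5 gray
    5→9: 9 black — skip
  5 black
  8 gray
    4 gray
      1 gray
        6 gray
          6→5: 5 black — skip
          6→7: 7 is gray → back edge
First back edge: 6 → 7.

6→7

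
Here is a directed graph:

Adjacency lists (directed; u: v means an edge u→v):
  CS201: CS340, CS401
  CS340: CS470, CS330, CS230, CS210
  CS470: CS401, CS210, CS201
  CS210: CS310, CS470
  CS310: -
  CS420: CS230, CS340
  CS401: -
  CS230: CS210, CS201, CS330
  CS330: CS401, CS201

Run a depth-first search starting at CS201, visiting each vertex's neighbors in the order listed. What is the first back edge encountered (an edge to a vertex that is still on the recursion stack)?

DFS from CS201 (visiting each vertex's neighbors in the order listed); mark gray on enter, black on exit:
CS201 gray
  CS340 gray
    CS470 gray
      CS401 gray
      CS401 black
      CS210 gray
        CS310 gray
        CS310 black
        CS210→CS470: CS470 is gray → back edge
First back edge: CS210 → CS470.

CS210→CS470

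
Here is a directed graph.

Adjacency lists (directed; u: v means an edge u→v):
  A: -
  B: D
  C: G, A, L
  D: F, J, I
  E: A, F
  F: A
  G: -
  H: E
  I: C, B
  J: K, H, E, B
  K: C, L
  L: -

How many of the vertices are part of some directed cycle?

A vertex is on a directed cycle iff it belongs to a strongly connected component of size ≥ 2 (or has a self-loop).
The vertices on cycles are {B, D, I, J} — 4 in total.

4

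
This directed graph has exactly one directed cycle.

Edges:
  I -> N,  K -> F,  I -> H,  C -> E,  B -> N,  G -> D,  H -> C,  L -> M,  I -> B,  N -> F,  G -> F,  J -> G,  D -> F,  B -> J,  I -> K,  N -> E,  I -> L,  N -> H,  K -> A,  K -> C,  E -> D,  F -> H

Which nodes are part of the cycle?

DFS with gray/black marking from C:
C gray
  E gray
    D gray
      F gray
        H gray
          H→C: C is gray → back edge
Back edge closes the cycle C → E → D → F → H → C; its vertices are {C, D, E, F, H}.

C, D, E, F, H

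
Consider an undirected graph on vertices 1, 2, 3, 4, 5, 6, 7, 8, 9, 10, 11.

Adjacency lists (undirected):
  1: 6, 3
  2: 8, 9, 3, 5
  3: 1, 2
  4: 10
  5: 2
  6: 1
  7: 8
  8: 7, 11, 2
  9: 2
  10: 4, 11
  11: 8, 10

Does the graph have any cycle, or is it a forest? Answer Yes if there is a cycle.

No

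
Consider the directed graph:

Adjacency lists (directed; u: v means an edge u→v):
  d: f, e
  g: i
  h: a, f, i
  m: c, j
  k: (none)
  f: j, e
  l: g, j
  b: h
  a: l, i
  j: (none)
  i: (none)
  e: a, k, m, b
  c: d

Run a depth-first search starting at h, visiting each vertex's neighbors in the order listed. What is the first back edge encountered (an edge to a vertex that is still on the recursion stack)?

d->f

DFS from h (visiting each vertex's neighbors in the order listed); mark gray on enter, black on exit:
h gray
  a gray
    l gray
      g gray
        i gray
        i black
      g black
      j gray
      j black
    l black
    a→i: i black — skip
  a black
  f gray
    f→j: j black — skip
    e gray
      e→a: a black — skip
      k gray
      k black
      m gray
        c gray
          d gray
            d→f: f is gray → back edge
First back edge: d → f.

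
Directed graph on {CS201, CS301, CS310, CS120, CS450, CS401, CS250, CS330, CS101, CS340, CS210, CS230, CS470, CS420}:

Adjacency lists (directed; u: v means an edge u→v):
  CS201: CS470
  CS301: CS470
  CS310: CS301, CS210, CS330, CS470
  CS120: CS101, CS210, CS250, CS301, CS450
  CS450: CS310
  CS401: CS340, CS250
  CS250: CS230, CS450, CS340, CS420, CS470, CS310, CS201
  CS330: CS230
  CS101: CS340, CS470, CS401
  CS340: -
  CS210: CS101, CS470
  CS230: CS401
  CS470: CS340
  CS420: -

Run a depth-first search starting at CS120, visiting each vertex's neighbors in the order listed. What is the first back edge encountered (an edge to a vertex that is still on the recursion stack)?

CS230->CS401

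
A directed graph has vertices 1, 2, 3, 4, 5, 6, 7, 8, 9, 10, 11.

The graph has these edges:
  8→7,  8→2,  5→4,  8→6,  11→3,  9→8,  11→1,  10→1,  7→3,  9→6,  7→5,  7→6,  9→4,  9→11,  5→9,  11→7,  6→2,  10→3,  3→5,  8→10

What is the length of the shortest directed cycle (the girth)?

For each vertex v, BFS finds the shortest path from v back to v.
The shortest such closed walk is 5 → 9 → 8 → 7 → 5, length 4.

4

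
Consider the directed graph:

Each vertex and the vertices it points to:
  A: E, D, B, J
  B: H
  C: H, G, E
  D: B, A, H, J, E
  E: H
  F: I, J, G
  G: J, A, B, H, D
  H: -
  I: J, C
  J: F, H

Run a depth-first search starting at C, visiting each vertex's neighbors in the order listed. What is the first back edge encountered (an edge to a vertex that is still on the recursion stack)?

I→J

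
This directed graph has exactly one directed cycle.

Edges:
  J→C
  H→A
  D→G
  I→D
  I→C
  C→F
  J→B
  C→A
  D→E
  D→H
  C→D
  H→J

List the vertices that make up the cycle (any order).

C, D, H, J

DFS with gray/black marking from D:
D gray
  H gray
    J gray
      B gray
      B black
      C gray
        A gray
        A black
        F gray
        F black
        C→D: D is gray → back edge
Back edge closes the cycle D → H → J → C → D; its vertices are {C, D, H, J}.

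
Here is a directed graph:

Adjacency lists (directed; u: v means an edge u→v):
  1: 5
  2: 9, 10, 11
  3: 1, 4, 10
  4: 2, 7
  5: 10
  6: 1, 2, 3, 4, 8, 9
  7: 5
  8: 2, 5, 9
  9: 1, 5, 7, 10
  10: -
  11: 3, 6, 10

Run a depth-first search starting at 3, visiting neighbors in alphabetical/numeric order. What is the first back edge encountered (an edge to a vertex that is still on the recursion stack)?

11→3

DFS from 3 (visiting neighbors in alphabetical/numeric order); mark gray on enter, black on exit:
3 gray
  1 gray
    5 gray
      10 gray
      10 black
    5 black
  1 black
  4 gray
    2 gray
      9 gray
        9→1: 1 black — skip
        9→5: 5 black — skip
        7 gray
          7→5: 5 black — skip
        7 black
        9→10: 10 black — skip
      9 black
      2→10: 10 black — skip
      11 gray
        11→3: 3 is gray → back edge
First back edge: 11 → 3.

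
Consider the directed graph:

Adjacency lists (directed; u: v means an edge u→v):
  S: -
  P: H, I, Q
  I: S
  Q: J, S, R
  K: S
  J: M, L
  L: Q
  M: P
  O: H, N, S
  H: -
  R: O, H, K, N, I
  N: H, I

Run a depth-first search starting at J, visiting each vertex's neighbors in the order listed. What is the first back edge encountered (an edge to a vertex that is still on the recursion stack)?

Q→J

DFS from J (visiting each vertex's neighbors in the order listed); mark gray on enter, black on exit:
J gray
  M gray
    P gray
      H gray
      H black
      I gray
        S gray
        S black
      I black
      Q gray
        Q→J: J is gray → back edge
First back edge: Q → J.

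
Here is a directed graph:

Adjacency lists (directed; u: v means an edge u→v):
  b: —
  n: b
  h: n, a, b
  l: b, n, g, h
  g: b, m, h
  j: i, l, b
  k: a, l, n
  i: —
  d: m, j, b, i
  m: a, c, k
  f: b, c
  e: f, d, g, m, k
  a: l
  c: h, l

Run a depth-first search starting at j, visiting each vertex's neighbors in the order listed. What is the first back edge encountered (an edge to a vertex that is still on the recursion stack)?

a→l

DFS from j (visiting each vertex's neighbors in the order listed); mark gray on enter, black on exit:
j gray
  i gray
  i black
  l gray
    b gray
    b black
    n gray
      n→b: b black — skip
    n black
    g gray
      g→b: b black — skip
      m gray
        a gray
          a→l: l is gray → back edge
First back edge: a → l.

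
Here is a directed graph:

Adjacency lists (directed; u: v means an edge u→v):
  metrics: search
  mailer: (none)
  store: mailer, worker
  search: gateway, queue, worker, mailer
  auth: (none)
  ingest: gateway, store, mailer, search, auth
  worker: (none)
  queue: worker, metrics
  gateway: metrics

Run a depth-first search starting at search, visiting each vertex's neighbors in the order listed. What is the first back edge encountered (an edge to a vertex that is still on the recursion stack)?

DFS from search (visiting each vertex's neighbors in the order listed); mark gray on enter, black on exit:
search gray
  gateway gray
    metrics gray
      metrics→search: search is gray → back edge
First back edge: metrics → search.

metrics->search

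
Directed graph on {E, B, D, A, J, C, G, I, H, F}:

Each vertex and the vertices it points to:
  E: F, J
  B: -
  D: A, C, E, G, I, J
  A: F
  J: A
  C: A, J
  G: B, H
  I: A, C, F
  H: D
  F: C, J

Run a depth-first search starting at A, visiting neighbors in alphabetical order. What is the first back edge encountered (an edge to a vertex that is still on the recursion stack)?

C→A

DFS from A (visiting neighbors in alphabetical order); mark gray on enter, black on exit:
A gray
  F gray
    C gray
      C→A: A is gray → back edge
First back edge: C → A.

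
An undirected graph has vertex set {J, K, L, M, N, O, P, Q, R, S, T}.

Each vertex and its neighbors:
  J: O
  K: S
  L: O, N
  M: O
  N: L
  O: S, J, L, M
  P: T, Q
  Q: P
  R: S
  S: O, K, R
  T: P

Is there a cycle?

DFS, tracking each vertex's parent; an edge to a visited non-parent vertex closes a cycle.
Start from S:
visit S (parent –)
  visit O (parent S)
    O–S: parent, skip
    visit J (parent O)
      J–O: parent, skip
    visit L (parent O)
      L–O: parent, skip
      visit N (parent L)
        N–L: parent, skip
    visit M (parent O)
      M–O: parent, skip
  visit K (parent S)
    K–S: parent, skip
  visit R (parent S)
    R–S: parent, skip
visit P (parent –)
  visit T (parent P)
    T–P: parent, skip
  visit Q (parent P)
    Q–P: parent, skip
No non-parent visited neighbor found — the graph is a forest.

No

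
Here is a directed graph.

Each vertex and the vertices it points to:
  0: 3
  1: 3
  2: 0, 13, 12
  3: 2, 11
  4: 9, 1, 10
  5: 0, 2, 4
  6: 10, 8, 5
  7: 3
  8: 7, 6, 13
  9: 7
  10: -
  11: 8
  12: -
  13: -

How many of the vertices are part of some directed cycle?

11

A vertex is on a directed cycle iff it belongs to a strongly connected component of size ≥ 2 (or has a self-loop).
The vertices on cycles are {0, 1, 2, 3, 4, 5, 6, 7, 8, 9, 11} — 11 in total.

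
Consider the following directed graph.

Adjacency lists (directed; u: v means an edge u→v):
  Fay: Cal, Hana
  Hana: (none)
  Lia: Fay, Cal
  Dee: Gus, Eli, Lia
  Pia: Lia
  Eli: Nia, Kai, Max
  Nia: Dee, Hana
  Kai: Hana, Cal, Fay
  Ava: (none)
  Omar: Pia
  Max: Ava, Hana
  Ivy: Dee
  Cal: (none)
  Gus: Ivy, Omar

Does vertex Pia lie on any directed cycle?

Pia lies on a cycle iff there is a path from Pia back to itself.
Exploring from Pia, it never reaches itself; equivalently, its strongly connected component is a singleton.

No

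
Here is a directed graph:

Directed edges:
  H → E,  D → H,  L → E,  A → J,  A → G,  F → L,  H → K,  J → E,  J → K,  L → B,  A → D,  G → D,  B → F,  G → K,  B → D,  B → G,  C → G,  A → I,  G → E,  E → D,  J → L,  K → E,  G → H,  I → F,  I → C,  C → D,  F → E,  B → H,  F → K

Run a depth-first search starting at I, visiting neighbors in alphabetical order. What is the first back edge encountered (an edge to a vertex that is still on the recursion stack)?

E->D

DFS from I (visiting neighbors in alphabetical order); mark gray on enter, black on exit:
I gray
  C gray
    D gray
      H gray
        E gray
          E→D: D is gray → back edge
First back edge: E → D.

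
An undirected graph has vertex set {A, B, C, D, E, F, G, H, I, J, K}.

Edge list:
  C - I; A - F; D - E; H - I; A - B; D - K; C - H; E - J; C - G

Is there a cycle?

DFS, tracking each vertex's parent; an edge to a visited non-parent vertex closes a cycle.
Start from E:
visit E (parent –)
  visit D (parent E)
    D–E: parent, skip
    visit K (parent D)
      K–D: parent, skip
  visit J (parent E)
    J–E: parent, skip
visit A (parent –)
  visit F (parent A)
    F–A: parent, skip
  visit B (parent A)
    B–A: parent, skip
visit C (parent –)
  visit H (parent C)
    visit I (parent H)
      I–H: parent, skip
      I–C: C visited and ≠ parent → cycle
Cycle: C – H – I – C.

Yes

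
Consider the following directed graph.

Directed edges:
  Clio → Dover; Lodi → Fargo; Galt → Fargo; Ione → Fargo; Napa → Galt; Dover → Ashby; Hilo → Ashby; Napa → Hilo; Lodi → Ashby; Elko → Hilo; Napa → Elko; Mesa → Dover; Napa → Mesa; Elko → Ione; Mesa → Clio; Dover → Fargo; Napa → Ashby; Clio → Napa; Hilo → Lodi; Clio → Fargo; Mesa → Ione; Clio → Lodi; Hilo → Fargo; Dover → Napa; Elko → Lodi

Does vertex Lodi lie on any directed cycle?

No

Lodi lies on a cycle iff there is a path from Lodi back to itself.
Exploring from Lodi, it never reaches itself; equivalently, its strongly connected component is a singleton.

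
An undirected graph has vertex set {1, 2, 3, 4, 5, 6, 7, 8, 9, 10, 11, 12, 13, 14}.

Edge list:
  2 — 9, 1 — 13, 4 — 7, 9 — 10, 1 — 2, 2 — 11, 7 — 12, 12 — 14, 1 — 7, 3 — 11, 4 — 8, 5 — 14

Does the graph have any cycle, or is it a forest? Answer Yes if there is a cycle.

DFS, tracking each vertex's parent; an edge to a visited non-parent vertex closes a cycle.
Start from 7:
visit 7 (parent –)
  visit 12 (parent 7)
    visit 14 (parent 12)
      visit 5 (parent 14)
        5–14: parent, skip
      14–12: parent, skip
    12–7: parent, skip
  visit 4 (parent 7)
    visit 8 (parent 4)
      8–4: parent, skip
    4–7: parent, skip
  visit 1 (parent 7)
    1–7: parent, skip
    visit 2 (parent 1)
      visit 11 (parent 2)
        11–2: parent, skip
        visit 3 (parent 11)
          3–11: parent, skip
      2–1: parent, skip
      visit 9 (parent 2)
        9–2: parent, skip
        visit 10 (parent 9)
          10–9: parent, skip
    visit 13 (parent 1)
      13–1: parent, skip
visit 6 (parent –)
No non-parent visited neighbor found — the graph is a forest.

No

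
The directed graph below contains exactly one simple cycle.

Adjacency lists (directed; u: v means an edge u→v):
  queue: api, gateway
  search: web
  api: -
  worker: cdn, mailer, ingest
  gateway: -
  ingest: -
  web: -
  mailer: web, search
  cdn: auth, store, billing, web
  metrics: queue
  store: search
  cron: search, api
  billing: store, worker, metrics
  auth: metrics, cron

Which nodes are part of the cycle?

cdn, worker, billing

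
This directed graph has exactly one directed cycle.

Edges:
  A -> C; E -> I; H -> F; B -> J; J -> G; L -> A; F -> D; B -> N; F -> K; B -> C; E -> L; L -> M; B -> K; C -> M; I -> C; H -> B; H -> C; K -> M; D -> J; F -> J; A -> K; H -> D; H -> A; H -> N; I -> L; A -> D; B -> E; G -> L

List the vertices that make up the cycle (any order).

A, D, G, J, L

DFS with gray/black marking from D:
D gray
  J gray
    G gray
      L gray
        A gray
          K gray
            M gray
            M black
          K black
          A→D: D is gray → back edge
Back edge closes the cycle D → J → G → L → A → D; its vertices are {A, D, G, J, L}.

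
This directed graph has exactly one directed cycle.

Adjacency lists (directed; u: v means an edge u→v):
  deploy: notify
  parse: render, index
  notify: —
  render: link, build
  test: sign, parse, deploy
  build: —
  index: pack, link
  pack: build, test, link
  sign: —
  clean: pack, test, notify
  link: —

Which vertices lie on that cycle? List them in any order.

pack, test, index, parse

DFS with gray/black marking from pack:
pack gray
  build gray
  build black
  test gray
    sign gray
    sign black
    parse gray
      render gray
        link gray
        link black
        render→build: build black — skip
      render black
      index gray
        index→pack: pack is gray → back edge
Back edge closes the cycle pack → test → parse → index → pack; its vertices are {pack, test, index, parse}.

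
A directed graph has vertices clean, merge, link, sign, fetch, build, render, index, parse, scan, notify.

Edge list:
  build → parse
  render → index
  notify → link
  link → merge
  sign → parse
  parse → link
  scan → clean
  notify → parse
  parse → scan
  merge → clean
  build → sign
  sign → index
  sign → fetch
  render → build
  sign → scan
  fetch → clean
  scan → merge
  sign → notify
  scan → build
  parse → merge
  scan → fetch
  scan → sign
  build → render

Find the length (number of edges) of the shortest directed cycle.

For each vertex v, BFS finds the shortest path from v back to v.
The shortest such closed walk is build → render → build, length 2.

2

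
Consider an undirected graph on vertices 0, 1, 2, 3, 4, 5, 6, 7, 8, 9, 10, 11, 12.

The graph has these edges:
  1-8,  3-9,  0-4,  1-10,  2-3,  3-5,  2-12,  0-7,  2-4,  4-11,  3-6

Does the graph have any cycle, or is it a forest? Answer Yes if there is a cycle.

No

DFS, tracking each vertex's parent; an edge to a visited non-parent vertex closes a cycle.
Start from 6:
visit 6 (parent –)
  visit 3 (parent 6)
    visit 5 (parent 3)
      5–3: parent, skip
    3–6: parent, skip
    visit 2 (parent 3)
      2–3: parent, skip
      visit 12 (parent 2)
        12–2: parent, skip
      visit 4 (parent 2)
        4–2: parent, skip
        visit 11 (parent 4)
          11–4: parent, skip
        visit 0 (parent 4)
          0–4: parent, skip
          visit 7 (parent 0)
            7–0: parent, skip
    visit 9 (parent 3)
      9–3: parent, skip
visit 1 (parent –)
  visit 8 (parent 1)
    8–1: parent, skip
  visit 10 (parent 1)
    10–1: parent, skip
No non-parent visited neighbor found — the graph is a forest.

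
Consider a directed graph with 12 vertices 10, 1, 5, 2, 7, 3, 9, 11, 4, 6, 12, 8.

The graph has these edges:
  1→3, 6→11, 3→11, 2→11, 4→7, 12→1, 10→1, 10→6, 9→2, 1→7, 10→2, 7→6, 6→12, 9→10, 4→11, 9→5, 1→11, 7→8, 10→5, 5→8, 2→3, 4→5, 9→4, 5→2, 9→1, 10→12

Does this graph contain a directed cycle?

Yes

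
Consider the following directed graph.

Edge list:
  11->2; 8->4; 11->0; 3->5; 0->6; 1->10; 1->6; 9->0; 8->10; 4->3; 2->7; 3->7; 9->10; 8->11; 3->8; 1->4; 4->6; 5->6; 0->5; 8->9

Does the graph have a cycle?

DFS with white/gray/black marking, starting from 10:
10 gray
10 black
0 gray
  6 gray
  6 black
  5 gray
    5→6: 6 black — skip
  5 black
0 black
1 gray
  1→10: 10 black — skip
  1→6: 6 black — skip
  4 gray
    4→6: 6 black — skip
    3 gray
      3→5: 5 black — skip
      8 gray
        8→10: 10 black — skip
        8→4: 4 is gray → back edge
Back edge found, so a cycle exists: 4 → 3 → 8 → 4.

Yes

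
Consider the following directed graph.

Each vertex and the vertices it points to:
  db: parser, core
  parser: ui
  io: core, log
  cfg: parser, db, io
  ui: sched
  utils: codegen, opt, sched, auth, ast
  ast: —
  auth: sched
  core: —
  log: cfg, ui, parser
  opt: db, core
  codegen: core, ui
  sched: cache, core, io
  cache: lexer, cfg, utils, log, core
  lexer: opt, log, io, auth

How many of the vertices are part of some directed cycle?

A vertex is on a directed cycle iff it belongs to a strongly connected component of size ≥ 2 (or has a self-loop).
The vertices on cycles are {db, io, ui, cfg, log, opt, auth, cache, lexer, sched, utils, parser, codegen} — 13 in total.

13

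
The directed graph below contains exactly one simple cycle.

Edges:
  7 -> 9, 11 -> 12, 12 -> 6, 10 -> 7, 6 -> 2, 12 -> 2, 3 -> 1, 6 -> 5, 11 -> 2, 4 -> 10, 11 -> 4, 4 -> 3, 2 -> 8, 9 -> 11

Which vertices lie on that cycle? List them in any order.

4, 7, 9, 10, 11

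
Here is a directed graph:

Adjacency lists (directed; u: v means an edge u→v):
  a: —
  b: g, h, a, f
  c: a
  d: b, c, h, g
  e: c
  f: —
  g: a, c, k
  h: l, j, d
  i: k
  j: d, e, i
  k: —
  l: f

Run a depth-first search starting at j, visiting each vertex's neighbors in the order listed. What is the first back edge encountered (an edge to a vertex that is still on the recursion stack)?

DFS from j (visiting each vertex's neighbors in the order listed); mark gray on enter, black on exit:
j gray
  d gray
    b gray
      g gray
        a gray
        a black
        c gray
          c→a: a black — skip
        c black
        k gray
        k black
      g black
      h gray
        l gray
          f gray
          f black
        l black
        h→j: j is gray → back edge
First back edge: h → j.

h->j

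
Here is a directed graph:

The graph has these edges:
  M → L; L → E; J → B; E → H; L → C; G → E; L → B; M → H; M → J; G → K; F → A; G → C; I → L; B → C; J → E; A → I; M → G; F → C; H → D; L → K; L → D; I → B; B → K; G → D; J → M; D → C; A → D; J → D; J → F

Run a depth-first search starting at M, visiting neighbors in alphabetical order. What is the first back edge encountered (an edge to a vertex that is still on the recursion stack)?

DFS from M (visiting neighbors in alphabetical order); mark gray on enter, black on exit:
M gray
  G gray
    C gray
    C black
    D gray
      D→C: C black — skip
    D black
    E gray
      H gray
        H→D: D black — skip
      H black
    E black
    K gray
    K black
  G black
  M→H: H black — skip
  J gray
    B gray
      B→C: C black — skip
      B→K: K black — skip
    B black
    J→D: D black — skip
    J→E: E black — skip
    F gray
      A gray
        A→D: D black — skip
        I gray
          I→B: B black — skip
          L gray
            L→B: B black — skip
            L→C: C black — skip
            L→D: D black — skip
            L→E: E black — skip
            L→K: K black — skip
          L black
        I black
      A black
      F→C: C black — skip
    F black
    J→M: M is gray → back edge
First back edge: J → M.

J->M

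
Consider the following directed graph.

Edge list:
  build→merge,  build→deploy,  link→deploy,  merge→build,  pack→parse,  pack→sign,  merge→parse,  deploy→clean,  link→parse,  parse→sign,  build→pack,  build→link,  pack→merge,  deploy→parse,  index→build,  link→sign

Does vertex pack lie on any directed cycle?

pack is on a cycle iff pack can reach itself via ≥1 edge.
pack → merge → build → pack — yes.

Yes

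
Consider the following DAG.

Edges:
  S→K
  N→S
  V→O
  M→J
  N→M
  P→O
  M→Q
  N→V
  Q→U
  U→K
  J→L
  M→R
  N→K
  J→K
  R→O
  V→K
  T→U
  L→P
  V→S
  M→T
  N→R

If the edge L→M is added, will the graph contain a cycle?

Yes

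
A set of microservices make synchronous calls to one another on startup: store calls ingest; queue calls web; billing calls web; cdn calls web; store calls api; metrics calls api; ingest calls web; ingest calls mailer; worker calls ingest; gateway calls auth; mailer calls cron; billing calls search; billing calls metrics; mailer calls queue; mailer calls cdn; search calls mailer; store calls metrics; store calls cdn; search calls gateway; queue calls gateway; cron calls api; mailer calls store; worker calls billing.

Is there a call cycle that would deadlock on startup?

DFS with white/gray/black marking, starting from gateway:
gateway gray
  auth gray
  auth black
gateway black
billing gray
  search gray
    search→gateway: gateway black — skip
    mailer gray
      store gray
        api gray
        api black
        cdn gray
          web gray
          web black
        cdn black
        metrics gray
          metrics→api: api black — skip
        metrics black
        ingest gray
          ingest→mailer: mailer is gray → back edge
Back edge found, so a cycle exists: mailer → store → ingest → mailer.

Yes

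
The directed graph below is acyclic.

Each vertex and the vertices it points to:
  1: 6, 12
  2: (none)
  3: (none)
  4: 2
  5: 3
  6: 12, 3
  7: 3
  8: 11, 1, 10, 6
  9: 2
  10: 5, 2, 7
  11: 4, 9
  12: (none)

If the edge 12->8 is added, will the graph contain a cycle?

Yes

Adding 12→8 creates a cycle iff 8 can already reach 12.
Path from 8: 8 → 1 → 12.
So 8 → … → 12 → 8 is a cycle.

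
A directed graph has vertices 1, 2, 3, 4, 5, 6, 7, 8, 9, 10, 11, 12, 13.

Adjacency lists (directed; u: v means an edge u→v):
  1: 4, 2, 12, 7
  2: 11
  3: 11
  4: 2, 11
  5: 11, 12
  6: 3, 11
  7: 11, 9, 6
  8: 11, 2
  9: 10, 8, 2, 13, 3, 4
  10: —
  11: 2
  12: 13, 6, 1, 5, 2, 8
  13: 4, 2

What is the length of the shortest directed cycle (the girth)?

For each vertex v, BFS finds the shortest path from v back to v.
The shortest such closed walk is 1 → 12 → 1, length 2.

2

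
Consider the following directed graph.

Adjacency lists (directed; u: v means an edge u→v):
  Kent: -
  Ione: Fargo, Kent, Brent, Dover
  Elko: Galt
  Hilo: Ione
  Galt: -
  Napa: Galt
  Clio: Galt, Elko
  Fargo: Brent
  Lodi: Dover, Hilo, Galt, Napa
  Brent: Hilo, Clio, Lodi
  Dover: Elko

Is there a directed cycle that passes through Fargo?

Fargo is on a cycle iff Fargo can reach itself via ≥1 edge.
Fargo → Brent → Hilo → Ione → Fargo — yes.

Yes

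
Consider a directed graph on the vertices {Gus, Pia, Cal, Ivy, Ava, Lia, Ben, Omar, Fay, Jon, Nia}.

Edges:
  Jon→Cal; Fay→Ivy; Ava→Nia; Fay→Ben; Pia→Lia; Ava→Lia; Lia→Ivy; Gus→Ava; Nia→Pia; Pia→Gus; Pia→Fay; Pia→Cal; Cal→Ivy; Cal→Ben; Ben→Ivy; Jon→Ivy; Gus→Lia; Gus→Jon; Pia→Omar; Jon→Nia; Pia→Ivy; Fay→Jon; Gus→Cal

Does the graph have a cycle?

Yes

DFS with white/gray/black marking, starting from Omar:
Omar gray
Omar black
Gus gray
  Cal gray
    Ben gray
      Ivy gray
      Ivy black
    Ben black
    Cal→Ivy: Ivy black — skip
  Cal black
  Ava gray
    Nia gray
      Pia gray
        Pia→Cal: Cal black — skip
        Fay gray
          Fay→Ivy: Ivy black — skip
          Jon gray
            Jon→Nia: Nia is gray → back edge
Back edge found, so a cycle exists: Nia → Pia → Fay → Jon → Nia.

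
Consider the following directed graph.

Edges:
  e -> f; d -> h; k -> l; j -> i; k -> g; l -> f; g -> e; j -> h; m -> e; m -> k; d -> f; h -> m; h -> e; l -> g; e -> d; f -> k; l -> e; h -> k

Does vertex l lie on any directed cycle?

l is on a cycle iff l can reach itself via ≥1 edge.
l → f → k → l — yes.

Yes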